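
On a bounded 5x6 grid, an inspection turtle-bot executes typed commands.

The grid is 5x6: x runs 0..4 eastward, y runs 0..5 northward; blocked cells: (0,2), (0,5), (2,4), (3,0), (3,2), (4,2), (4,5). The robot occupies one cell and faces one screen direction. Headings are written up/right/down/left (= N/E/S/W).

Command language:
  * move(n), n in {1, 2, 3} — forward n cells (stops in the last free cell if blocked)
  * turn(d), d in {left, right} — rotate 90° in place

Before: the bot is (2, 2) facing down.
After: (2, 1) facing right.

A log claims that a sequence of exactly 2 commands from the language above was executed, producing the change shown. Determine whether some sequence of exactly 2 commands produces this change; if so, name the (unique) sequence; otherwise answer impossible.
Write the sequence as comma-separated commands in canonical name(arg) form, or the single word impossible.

key: position moved to (2,1) AND the heading swung to E — translation plus rotation needed
initial: (2, 2) facing down
[1] after move(1): (2, 1) facing down
[2] after turn(left): (2, 1) facing right
uniquely the one of 25 2-step routes that fits.

move(1), turn(left)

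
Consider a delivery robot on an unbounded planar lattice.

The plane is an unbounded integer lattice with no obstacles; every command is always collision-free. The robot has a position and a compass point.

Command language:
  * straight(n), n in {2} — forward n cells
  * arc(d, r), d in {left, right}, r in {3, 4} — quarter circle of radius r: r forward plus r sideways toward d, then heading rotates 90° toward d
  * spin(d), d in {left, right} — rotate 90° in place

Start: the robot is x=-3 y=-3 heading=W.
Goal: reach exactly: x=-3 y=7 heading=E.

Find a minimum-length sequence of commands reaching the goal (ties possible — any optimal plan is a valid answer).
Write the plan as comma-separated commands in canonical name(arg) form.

start: x=-3 y=-3 heading=W
step 1 (arc(right, 4)): x=-7 y=1 heading=N
step 2 (straight(2)): x=-7 y=3 heading=N
step 3 (arc(right, 4)): x=-3 y=7 heading=E
nothing shorter than 3 reaches the goal.

arc(right, 4), straight(2), arc(right, 4)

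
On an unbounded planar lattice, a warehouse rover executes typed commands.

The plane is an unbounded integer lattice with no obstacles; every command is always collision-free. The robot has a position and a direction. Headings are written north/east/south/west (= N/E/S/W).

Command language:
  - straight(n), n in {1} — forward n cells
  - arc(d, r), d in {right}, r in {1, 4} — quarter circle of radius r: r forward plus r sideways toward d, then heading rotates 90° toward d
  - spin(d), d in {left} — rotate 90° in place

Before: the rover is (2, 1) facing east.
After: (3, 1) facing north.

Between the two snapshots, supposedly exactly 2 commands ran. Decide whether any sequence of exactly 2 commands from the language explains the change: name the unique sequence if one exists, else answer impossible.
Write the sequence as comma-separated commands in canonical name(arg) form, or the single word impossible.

key: running spin(left) before straight(1) would end elsewhere — order is forced
start: (2, 1) facing east
t=1 straight(1) ⇒ (3, 1) facing east
t=2 spin(left) ⇒ (3, 1) facing north
uniquely the one of 16 2-step routes that fits.

straight(1), spin(left)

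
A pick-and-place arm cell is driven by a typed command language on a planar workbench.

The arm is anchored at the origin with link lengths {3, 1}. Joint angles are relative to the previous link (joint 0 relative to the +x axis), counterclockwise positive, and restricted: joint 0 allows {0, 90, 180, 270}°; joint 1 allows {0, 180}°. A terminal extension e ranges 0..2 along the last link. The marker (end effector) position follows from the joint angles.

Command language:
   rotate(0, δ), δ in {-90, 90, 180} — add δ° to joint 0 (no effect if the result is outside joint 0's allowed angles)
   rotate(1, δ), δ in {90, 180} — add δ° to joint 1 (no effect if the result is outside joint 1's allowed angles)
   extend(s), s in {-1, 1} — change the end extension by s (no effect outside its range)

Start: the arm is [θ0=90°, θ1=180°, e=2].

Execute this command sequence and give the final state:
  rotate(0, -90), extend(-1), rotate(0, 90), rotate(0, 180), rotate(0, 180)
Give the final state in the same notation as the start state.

[θ0=90°, θ1=180°, e=1]

start: [θ0=90°, θ1=180°, e=2]
step 1 (rotate(0, -90)): [θ0=0°, θ1=180°, e=2]
step 2 (extend(-1)): [θ0=0°, θ1=180°, e=1]
step 3 (rotate(0, 90)): [θ0=90°, θ1=180°, e=1]
step 4 (rotate(0, 180)): [θ0=270°, θ1=180°, e=1]
step 5 (rotate(0, 180)): [θ0=90°, θ1=180°, e=1]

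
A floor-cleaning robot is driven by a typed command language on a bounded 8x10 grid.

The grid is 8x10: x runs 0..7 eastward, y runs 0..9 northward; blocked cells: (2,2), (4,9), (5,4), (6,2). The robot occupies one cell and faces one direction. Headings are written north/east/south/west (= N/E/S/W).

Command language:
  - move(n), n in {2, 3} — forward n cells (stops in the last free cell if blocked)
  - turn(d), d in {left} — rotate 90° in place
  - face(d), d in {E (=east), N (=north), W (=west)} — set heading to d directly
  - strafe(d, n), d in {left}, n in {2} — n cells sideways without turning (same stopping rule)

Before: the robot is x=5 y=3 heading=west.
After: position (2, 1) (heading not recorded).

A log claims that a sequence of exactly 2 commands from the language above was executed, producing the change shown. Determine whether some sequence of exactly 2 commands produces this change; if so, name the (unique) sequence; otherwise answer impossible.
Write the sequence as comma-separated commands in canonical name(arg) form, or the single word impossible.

key: running move(3) before strafe(left, 2) would end elsewhere — order is forced
from: x=5 y=3 heading=west
1. strafe(left, 2) → x=5 y=1 heading=west
2. move(3) → x=2 y=1 heading=west
uniquely the one of 49 2-step routes that fits.

strafe(left, 2), move(3)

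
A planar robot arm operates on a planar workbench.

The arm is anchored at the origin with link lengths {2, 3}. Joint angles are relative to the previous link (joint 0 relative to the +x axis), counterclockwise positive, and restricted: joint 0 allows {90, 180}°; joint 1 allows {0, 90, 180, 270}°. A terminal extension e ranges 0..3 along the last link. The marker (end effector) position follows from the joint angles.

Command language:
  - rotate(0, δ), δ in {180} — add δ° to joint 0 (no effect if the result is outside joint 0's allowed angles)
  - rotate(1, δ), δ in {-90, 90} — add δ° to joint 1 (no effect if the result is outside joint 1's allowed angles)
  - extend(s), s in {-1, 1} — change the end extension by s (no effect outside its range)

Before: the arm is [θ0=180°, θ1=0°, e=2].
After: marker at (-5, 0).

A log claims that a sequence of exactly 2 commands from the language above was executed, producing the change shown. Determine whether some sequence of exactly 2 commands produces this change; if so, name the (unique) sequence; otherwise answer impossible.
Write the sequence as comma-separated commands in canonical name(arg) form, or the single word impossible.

t0: [θ0=180°, θ1=0°, e=2]
[1] after extend(-1): [θ0=180°, θ1=0°, e=1]
[2] after extend(-1): [θ0=180°, θ1=0°, e=0]
no other 2-command option fits: unique.

extend(-1), extend(-1)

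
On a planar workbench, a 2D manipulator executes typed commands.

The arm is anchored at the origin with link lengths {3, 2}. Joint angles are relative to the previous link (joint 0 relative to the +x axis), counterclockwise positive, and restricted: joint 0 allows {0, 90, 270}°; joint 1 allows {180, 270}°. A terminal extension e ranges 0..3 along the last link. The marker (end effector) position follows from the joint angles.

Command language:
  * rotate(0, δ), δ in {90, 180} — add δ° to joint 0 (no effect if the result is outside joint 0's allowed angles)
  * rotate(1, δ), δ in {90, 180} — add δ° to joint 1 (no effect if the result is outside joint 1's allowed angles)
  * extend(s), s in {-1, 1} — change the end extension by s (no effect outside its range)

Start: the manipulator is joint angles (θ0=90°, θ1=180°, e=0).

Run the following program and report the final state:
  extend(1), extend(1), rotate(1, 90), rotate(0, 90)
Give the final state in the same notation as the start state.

from: joint angles (θ0=90°, θ1=180°, e=0)
step 1 (extend(1)): joint angles (θ0=90°, θ1=180°, e=1)
step 2 (extend(1)): joint angles (θ0=90°, θ1=180°, e=2)
step 3 (rotate(1, 90)): joint angles (θ0=90°, θ1=270°, e=2)
step 4 (rotate(0, 90)): joint angles (θ0=90°, θ1=270°, e=2)

joint angles (θ0=90°, θ1=270°, e=2)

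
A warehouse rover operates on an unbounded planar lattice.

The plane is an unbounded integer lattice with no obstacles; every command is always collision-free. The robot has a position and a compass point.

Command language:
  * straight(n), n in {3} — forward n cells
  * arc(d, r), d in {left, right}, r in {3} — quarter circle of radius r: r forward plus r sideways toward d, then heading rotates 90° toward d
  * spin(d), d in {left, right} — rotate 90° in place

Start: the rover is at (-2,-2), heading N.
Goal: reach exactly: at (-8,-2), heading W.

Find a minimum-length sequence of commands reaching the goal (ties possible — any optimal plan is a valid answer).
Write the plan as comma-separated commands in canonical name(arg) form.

arc(left, 3), arc(left, 3), spin(right)

initial: at (-2,-2), heading N
t=1 arc(left, 3) ⇒ at (-5,1), heading W
t=2 arc(left, 3) ⇒ at (-8,-2), heading S
t=3 spin(right) ⇒ at (-8,-2), heading W
minimal: 3 command(s), checked below 3.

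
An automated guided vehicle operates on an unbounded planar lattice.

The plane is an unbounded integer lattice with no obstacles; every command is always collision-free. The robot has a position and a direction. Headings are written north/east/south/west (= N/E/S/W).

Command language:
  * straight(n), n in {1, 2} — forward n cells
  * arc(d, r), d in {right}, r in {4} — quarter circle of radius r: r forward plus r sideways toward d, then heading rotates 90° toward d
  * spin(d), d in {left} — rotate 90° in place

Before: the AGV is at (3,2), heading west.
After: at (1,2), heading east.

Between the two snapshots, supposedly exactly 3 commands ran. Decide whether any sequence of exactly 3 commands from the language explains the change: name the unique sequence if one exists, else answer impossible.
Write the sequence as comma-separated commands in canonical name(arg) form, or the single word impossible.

straight(2), spin(left), spin(left)

key: order matters: swapping straight(2) and spin(left) lands elsewhere
from: at (3,2), heading west
step 1 (straight(2)): at (1,2), heading west
step 2 (spin(left)): at (1,2), heading south
step 3 (spin(left)): at (1,2), heading east
uniquely the one of 64 3-step routes that fits.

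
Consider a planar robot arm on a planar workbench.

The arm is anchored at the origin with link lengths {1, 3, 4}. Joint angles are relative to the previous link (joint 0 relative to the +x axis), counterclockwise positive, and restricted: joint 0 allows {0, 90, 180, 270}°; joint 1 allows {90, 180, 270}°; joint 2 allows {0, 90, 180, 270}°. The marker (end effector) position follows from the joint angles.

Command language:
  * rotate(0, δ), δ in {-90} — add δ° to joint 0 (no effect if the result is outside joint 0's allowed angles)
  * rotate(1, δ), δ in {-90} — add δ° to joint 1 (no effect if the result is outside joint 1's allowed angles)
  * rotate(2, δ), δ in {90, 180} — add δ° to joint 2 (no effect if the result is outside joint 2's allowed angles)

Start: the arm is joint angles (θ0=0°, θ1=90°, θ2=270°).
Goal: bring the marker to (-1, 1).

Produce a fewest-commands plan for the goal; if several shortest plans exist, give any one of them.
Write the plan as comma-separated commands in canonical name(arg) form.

initial: joint angles (θ0=0°, θ1=90°, θ2=270°)
1. rotate(2, 90) → joint angles (θ0=0°, θ1=90°, θ2=0°)
2. rotate(2, 180) → joint angles (θ0=0°, θ1=90°, θ2=180°)
3. rotate(0, -90) → joint angles (θ0=270°, θ1=90°, θ2=180°)
4. rotate(0, -90) → joint angles (θ0=180°, θ1=90°, θ2=180°)
no 3-step plan works, so 4 is optimal.

rotate(2, 90), rotate(2, 180), rotate(0, -90), rotate(0, -90)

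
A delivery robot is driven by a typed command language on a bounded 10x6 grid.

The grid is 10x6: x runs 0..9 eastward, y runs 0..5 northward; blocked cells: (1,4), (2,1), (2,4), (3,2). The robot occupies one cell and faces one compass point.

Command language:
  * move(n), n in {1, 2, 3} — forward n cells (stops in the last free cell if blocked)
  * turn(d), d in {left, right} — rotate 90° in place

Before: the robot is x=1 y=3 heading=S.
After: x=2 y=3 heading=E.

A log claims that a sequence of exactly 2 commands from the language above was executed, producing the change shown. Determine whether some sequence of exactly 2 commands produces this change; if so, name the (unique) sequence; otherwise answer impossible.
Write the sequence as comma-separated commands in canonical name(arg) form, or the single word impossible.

turn(left), move(1)

key: cell and facing (now E) both changed — the 2 commands mix motion and turning
initial: x=1 y=3 heading=S
1. turn(left) → x=1 y=3 heading=E
2. move(1) → x=2 y=3 heading=E
uniquely the one of 25 2-step routes that fits.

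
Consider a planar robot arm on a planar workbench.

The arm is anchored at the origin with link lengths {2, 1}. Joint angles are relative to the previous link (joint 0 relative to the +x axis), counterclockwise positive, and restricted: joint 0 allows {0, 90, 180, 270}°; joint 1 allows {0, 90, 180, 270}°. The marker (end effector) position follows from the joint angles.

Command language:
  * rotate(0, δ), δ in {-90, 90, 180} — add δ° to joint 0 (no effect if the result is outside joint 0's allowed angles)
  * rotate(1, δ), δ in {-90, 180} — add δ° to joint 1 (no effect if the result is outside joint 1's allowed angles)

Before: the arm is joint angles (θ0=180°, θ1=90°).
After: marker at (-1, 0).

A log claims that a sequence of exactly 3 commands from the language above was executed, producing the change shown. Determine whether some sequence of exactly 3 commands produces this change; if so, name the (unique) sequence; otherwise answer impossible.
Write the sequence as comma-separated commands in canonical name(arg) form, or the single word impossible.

begin: joint angles (θ0=180°, θ1=90°)
[1] after rotate(1, -90): joint angles (θ0=180°, θ1=0°)
[2] after rotate(1, -90): joint angles (θ0=180°, θ1=270°)
[3] after rotate(1, -90): joint angles (θ0=180°, θ1=180°)
uniquely the one of 125 3-step routes that fits.

rotate(1, -90), rotate(1, -90), rotate(1, -90)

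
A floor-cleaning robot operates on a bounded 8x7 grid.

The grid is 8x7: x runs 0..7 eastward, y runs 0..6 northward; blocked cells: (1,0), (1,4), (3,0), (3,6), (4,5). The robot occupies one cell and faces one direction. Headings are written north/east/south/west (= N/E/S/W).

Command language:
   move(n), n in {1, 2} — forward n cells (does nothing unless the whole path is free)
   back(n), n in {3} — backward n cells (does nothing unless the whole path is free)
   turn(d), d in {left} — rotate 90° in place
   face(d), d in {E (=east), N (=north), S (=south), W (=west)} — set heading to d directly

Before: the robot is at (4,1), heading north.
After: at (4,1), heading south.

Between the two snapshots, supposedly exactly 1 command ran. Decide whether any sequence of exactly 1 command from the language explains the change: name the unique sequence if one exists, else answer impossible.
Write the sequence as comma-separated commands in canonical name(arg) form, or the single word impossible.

face(S)

key: parked at (4,1) the whole time — nothing moves the robot
start: at (4,1), heading north
[1] after face(S): at (4,1), heading south
no rival 1-sequence matches.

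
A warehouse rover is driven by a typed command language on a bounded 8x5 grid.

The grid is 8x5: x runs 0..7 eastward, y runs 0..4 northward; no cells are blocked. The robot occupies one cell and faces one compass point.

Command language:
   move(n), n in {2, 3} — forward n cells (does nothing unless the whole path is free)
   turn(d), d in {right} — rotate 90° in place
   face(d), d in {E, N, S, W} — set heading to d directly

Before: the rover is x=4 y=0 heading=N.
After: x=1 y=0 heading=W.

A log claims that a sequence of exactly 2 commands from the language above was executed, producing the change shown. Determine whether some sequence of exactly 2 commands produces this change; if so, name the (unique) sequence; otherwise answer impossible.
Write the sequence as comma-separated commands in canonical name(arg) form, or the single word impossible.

face(W), move(3)

key: cell and facing (now W) both changed — the 2 commands mix motion and turning
initial: x=4 y=0 heading=N
[1] after face(W): x=4 y=0 heading=W
[2] after move(3): x=1 y=0 heading=W
no other 2-command option fits: unique.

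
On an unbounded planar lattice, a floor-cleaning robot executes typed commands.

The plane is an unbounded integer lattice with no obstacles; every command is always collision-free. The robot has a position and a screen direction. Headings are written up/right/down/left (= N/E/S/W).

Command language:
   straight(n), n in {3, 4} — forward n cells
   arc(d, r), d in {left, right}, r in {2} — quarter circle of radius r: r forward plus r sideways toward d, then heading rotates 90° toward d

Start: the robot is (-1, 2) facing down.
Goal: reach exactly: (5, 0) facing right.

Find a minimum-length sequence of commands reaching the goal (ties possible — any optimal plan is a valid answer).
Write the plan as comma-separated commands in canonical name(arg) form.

arc(left, 2), straight(4)

initial: (-1, 2) facing down
1. arc(left, 2) → (1, 0) facing right
2. straight(4) → (5, 0) facing right
shorter routes all fall short; 2 is best.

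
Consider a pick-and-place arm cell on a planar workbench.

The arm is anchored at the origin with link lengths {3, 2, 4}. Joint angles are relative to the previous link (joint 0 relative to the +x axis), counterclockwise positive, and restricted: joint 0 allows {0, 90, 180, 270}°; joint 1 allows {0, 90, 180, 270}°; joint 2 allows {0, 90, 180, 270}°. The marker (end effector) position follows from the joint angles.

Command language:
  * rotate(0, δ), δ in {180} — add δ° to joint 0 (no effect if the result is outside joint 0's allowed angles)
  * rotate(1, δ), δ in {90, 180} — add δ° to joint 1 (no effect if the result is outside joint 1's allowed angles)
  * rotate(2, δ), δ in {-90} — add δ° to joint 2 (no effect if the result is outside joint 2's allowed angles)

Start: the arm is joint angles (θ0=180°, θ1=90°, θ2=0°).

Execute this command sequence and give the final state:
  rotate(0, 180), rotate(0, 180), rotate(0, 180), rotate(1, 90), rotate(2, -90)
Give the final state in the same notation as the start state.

t0: joint angles (θ0=180°, θ1=90°, θ2=0°)
t=1 rotate(0, 180) ⇒ joint angles (θ0=0°, θ1=90°, θ2=0°)
t=2 rotate(0, 180) ⇒ joint angles (θ0=180°, θ1=90°, θ2=0°)
t=3 rotate(0, 180) ⇒ joint angles (θ0=0°, θ1=90°, θ2=0°)
t=4 rotate(1, 90) ⇒ joint angles (θ0=0°, θ1=180°, θ2=0°)
t=5 rotate(2, -90) ⇒ joint angles (θ0=0°, θ1=180°, θ2=270°)

joint angles (θ0=0°, θ1=180°, θ2=270°)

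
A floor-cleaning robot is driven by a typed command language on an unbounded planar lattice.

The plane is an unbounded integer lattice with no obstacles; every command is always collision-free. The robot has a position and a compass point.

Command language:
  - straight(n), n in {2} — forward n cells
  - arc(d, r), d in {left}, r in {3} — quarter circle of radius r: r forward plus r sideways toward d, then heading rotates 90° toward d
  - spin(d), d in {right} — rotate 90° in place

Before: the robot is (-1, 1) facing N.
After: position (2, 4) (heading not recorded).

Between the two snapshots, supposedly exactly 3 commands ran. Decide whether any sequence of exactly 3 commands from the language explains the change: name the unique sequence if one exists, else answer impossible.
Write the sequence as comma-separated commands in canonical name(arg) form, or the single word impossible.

spin(right), arc(left, 3), spin(right)

initial: (-1, 1) facing N
t=1 spin(right) ⇒ (-1, 1) facing E
t=2 arc(left, 3) ⇒ (2, 4) facing N
t=3 spin(right) ⇒ (2, 4) facing E
no other 3-command option fits: unique.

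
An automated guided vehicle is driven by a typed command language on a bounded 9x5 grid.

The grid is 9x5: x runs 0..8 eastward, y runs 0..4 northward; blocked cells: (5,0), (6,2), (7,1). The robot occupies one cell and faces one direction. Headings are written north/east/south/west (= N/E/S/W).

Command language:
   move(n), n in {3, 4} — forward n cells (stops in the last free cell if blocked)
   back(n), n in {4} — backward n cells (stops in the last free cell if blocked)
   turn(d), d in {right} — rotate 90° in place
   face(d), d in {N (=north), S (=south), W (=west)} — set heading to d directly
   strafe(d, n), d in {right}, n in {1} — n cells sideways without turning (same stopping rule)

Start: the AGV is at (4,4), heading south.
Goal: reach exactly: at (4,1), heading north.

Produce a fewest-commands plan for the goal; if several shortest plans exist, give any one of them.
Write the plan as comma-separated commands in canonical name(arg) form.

move(3), face(N)

from: at (4,4), heading south
[1] after move(3): at (4,1), heading south
[2] after face(N): at (4,1), heading north
nothing shorter than 2 reaches the goal.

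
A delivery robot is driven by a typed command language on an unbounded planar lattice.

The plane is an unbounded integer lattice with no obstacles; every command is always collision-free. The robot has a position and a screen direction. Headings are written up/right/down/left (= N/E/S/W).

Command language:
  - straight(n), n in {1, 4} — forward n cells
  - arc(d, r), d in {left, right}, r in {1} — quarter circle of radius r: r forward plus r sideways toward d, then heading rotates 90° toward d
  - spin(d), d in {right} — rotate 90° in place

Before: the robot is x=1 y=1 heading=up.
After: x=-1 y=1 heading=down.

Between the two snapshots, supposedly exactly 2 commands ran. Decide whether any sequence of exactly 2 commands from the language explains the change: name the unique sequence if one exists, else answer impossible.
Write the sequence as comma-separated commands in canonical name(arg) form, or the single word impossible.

key: cell and facing (now S) both changed — the 2 commands mix motion and turning
begin: x=1 y=1 heading=up
step 1 (arc(left, 1)): x=0 y=2 heading=left
step 2 (arc(left, 1)): x=-1 y=1 heading=down
all 25 alternatives checked — unique.

arc(left, 1), arc(left, 1)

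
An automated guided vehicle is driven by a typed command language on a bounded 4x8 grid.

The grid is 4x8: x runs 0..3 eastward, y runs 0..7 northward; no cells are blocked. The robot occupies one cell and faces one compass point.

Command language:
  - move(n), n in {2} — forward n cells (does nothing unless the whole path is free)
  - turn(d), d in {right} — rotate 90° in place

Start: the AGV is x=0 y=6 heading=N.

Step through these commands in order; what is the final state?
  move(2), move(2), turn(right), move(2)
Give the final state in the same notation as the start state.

x=2 y=6 heading=E

initial: x=0 y=6 heading=N
[1] after move(2): x=0 y=6 heading=N
[2] after move(2): x=0 y=6 heading=N
[3] after turn(right): x=0 y=6 heading=E
[4] after move(2): x=2 y=6 heading=E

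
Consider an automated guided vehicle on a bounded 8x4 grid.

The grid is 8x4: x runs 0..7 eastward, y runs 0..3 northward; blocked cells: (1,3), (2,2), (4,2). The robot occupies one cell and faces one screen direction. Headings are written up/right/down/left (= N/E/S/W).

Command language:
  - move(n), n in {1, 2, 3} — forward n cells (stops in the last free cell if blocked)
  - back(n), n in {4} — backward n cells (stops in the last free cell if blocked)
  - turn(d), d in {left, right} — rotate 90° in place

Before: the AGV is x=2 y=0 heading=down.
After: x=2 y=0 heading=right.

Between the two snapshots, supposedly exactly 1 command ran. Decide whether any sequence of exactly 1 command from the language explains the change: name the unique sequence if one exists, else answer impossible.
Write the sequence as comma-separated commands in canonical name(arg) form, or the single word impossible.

key: (2,0) unchanged — the single command moves nothing
begin: x=2 y=0 heading=down
1. turn(left) → x=2 y=0 heading=right
no other 1-command option fits: unique.

turn(left)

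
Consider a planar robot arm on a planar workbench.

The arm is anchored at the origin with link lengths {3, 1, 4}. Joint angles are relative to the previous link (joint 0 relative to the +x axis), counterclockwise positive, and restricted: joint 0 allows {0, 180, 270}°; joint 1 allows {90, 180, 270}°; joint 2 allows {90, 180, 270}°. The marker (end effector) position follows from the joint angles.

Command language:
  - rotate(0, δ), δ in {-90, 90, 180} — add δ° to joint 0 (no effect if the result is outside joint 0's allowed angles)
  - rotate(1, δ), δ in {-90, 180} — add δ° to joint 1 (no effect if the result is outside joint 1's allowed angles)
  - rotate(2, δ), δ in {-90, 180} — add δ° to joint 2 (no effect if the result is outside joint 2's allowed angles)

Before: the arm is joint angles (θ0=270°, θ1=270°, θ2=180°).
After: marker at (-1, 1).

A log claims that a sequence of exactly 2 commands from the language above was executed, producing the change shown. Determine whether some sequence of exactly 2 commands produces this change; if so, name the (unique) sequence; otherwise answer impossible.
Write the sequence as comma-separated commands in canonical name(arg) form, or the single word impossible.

rotate(2, -90), rotate(2, 180)

key: running rotate(2, 180) before rotate(2, -90) would end elsewhere — order is forced
initial: joint angles (θ0=270°, θ1=270°, θ2=180°)
step 1 (rotate(2, -90)): joint angles (θ0=270°, θ1=270°, θ2=90°)
step 2 (rotate(2, 180)): joint angles (θ0=270°, θ1=270°, θ2=270°)
uniquely the one of 49 2-step routes that fits.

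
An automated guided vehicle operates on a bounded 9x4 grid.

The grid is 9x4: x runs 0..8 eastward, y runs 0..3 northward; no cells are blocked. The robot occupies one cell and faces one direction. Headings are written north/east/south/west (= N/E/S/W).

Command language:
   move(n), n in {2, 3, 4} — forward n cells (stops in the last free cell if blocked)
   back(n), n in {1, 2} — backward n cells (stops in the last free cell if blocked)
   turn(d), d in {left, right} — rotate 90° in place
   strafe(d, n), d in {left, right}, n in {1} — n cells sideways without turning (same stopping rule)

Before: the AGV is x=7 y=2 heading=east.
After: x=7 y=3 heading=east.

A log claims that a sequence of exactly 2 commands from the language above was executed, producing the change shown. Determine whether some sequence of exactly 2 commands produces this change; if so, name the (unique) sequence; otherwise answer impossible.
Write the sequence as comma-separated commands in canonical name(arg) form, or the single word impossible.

strafe(left, 1), strafe(left, 1)

key: heading stays E — no command in the sequence turns
start: x=7 y=2 heading=east
1. strafe(left, 1) → x=7 y=3 heading=east
2. strafe(left, 1) → x=7 y=3 heading=east
no other 2-command option fits: unique.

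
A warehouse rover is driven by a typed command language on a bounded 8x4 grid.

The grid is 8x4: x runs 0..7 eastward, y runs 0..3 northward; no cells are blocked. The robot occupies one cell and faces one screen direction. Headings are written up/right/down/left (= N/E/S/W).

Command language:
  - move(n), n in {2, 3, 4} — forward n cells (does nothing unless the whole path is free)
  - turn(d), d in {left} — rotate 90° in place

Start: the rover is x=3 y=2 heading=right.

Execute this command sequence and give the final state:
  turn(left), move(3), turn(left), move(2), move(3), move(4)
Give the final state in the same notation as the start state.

x=1 y=2 heading=left

from: x=3 y=2 heading=right
t=1 turn(left) ⇒ x=3 y=2 heading=up
t=2 move(3) ⇒ x=3 y=2 heading=up
t=3 turn(left) ⇒ x=3 y=2 heading=left
t=4 move(2) ⇒ x=1 y=2 heading=left
t=5 move(3) ⇒ x=1 y=2 heading=left
t=6 move(4) ⇒ x=1 y=2 heading=left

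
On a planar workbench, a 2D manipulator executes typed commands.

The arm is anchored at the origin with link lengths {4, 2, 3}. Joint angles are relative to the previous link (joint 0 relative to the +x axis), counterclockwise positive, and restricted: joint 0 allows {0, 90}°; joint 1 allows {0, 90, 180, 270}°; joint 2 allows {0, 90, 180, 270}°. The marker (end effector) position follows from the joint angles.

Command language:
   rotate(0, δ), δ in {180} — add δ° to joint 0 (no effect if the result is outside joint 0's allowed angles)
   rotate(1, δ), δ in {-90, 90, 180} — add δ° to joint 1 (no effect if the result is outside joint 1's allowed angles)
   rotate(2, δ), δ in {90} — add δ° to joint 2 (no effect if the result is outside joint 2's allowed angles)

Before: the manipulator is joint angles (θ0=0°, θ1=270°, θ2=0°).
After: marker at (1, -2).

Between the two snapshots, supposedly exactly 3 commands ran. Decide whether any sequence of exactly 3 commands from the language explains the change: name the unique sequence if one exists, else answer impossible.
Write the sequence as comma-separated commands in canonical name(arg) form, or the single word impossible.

rotate(2, 90), rotate(2, 90), rotate(2, 90)

from: joint angles (θ0=0°, θ1=270°, θ2=0°)
t=1 rotate(2, 90) ⇒ joint angles (θ0=0°, θ1=270°, θ2=90°)
t=2 rotate(2, 90) ⇒ joint angles (θ0=0°, θ1=270°, θ2=180°)
t=3 rotate(2, 90) ⇒ joint angles (θ0=0°, θ1=270°, θ2=270°)
no other 3-command option fits: unique.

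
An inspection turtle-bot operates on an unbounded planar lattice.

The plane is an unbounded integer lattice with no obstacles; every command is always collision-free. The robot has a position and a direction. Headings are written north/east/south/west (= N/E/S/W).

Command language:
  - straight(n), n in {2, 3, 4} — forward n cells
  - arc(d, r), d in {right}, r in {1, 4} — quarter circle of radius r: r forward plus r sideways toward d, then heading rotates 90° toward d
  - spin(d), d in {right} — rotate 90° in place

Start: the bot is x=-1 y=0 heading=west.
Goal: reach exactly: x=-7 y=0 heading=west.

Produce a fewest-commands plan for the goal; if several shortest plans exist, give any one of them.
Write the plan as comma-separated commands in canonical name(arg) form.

straight(3), straight(3)

start: x=-1 y=0 heading=west
step 1 (straight(3)): x=-4 y=0 heading=west
step 2 (straight(3)): x=-7 y=0 heading=west
no 1-step plan works, so 2 is optimal.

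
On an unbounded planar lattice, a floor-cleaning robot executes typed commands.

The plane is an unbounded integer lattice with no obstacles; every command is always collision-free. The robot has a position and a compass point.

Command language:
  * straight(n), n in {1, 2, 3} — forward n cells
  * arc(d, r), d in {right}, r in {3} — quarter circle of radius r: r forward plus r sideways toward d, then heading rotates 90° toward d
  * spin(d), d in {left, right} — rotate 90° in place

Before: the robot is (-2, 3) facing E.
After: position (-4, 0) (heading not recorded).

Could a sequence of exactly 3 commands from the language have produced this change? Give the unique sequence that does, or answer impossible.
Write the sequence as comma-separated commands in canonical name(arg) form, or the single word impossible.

key: running arc(right, 3) before straight(1) would end elsewhere — order is forced
initial: (-2, 3) facing E
1. straight(1) → (-1, 3) facing E
2. spin(right) → (-1, 3) facing S
3. arc(right, 3) → (-4, 0) facing W
no rival 3-sequence matches.

straight(1), spin(right), arc(right, 3)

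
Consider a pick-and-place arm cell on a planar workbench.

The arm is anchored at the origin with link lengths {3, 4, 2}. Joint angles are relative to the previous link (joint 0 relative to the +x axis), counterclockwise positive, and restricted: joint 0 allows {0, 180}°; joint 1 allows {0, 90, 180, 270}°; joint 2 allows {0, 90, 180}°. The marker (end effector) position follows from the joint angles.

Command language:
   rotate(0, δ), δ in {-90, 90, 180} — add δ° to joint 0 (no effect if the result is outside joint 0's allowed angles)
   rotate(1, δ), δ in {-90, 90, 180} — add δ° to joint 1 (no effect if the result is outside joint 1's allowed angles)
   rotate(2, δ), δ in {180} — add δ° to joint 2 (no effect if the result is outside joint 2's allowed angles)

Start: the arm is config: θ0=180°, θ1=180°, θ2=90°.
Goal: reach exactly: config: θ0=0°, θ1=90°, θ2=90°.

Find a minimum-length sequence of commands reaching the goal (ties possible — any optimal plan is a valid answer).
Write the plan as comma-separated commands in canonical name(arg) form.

rotate(0, 180), rotate(1, -90)

t0: config: θ0=180°, θ1=180°, θ2=90°
t=1 rotate(0, 180) ⇒ config: θ0=0°, θ1=180°, θ2=90°
t=2 rotate(1, -90) ⇒ config: θ0=0°, θ1=90°, θ2=90°
minimal: 2 command(s), checked below 2.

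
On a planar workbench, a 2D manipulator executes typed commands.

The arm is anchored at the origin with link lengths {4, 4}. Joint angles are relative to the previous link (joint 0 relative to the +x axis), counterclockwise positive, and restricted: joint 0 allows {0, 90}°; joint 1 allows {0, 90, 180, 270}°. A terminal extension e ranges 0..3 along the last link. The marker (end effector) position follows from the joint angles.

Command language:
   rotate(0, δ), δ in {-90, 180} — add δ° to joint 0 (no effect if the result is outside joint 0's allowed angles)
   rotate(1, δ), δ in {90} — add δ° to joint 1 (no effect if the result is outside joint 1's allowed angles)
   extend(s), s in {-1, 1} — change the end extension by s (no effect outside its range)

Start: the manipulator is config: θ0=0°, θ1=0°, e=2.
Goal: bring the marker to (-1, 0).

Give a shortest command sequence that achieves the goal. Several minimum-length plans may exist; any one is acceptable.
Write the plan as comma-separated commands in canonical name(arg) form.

rotate(1, 90), rotate(1, 90), extend(-1)

t0: config: θ0=0°, θ1=0°, e=2
1. rotate(1, 90) → config: θ0=0°, θ1=90°, e=2
2. rotate(1, 90) → config: θ0=0°, θ1=180°, e=2
3. extend(-1) → config: θ0=0°, θ1=180°, e=1
minimal: 3 command(s), checked below 3.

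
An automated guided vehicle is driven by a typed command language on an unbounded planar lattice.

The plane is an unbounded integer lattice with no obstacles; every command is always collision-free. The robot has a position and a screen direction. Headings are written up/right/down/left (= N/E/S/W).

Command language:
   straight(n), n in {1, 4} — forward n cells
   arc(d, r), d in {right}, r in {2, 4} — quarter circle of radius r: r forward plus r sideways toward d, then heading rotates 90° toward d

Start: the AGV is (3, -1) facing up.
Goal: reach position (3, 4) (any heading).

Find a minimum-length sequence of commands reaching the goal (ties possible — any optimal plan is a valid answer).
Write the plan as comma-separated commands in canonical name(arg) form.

straight(1), straight(4)

initial: (3, -1) facing up
1. straight(1) → (3, 0) facing up
2. straight(4) → (3, 4) facing up
nothing shorter than 2 reaches the goal.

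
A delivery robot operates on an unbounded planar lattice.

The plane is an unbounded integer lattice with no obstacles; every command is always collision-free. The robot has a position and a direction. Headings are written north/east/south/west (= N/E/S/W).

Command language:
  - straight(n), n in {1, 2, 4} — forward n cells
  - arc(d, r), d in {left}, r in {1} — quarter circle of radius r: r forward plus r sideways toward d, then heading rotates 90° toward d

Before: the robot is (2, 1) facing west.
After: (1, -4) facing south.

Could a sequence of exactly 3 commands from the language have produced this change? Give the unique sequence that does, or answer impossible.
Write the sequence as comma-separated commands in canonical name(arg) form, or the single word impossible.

arc(left, 1), straight(2), straight(2)

key: order matters: swapping arc(left, 1) and straight(2) lands elsewhere
begin: (2, 1) facing west
step 1 (arc(left, 1)): (1, 0) facing south
step 2 (straight(2)): (1, -2) facing south
step 3 (straight(2)): (1, -4) facing south
uniquely the one of 64 3-step routes that fits.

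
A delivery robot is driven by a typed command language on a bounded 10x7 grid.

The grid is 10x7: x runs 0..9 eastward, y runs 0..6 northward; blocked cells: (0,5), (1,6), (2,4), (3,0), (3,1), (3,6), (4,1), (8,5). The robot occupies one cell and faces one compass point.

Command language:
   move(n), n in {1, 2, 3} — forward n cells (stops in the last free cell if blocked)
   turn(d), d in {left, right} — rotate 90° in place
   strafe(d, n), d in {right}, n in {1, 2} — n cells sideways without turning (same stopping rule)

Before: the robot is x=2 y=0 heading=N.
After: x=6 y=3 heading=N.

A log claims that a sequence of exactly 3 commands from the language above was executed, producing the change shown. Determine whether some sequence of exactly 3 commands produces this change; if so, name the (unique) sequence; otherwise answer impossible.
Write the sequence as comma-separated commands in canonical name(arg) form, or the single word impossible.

key: heading stays N — no command in the sequence turns
from: x=2 y=0 heading=N
t=1 move(3) ⇒ x=2 y=3 heading=N
t=2 strafe(right, 2) ⇒ x=4 y=3 heading=N
t=3 strafe(right, 2) ⇒ x=6 y=3 heading=N
all 343 alternatives checked — unique.

move(3), strafe(right, 2), strafe(right, 2)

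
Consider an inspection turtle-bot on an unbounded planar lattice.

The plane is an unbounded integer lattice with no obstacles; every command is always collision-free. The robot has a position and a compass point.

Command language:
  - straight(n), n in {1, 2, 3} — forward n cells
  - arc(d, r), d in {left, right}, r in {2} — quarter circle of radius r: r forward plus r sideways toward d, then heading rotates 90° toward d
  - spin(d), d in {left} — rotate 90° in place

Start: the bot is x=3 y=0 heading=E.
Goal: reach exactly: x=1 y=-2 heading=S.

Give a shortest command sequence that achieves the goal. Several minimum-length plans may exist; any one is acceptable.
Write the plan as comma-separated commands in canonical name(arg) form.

spin(left), spin(left), arc(left, 2)

t0: x=3 y=0 heading=E
t=1 spin(left) ⇒ x=3 y=0 heading=N
t=2 spin(left) ⇒ x=3 y=0 heading=W
t=3 arc(left, 2) ⇒ x=1 y=-2 heading=S
minimal: 3 command(s), checked below 3.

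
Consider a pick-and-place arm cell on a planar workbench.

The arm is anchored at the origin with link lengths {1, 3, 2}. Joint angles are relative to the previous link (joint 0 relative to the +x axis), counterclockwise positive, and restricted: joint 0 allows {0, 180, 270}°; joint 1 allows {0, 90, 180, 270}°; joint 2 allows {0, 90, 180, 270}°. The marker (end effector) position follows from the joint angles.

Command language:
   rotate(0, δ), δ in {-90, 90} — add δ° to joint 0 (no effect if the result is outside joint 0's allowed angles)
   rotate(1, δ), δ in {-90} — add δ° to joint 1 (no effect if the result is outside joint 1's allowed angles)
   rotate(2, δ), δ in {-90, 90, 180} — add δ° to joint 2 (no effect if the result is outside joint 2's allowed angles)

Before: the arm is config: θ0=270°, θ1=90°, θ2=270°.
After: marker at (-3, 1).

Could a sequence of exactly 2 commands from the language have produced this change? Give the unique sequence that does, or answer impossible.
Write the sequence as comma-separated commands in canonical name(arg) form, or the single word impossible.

begin: config: θ0=270°, θ1=90°, θ2=270°
1. rotate(1, -90) → config: θ0=270°, θ1=0°, θ2=270°
2. rotate(1, -90) → config: θ0=270°, θ1=270°, θ2=270°
all 36 alternatives checked — unique.

rotate(1, -90), rotate(1, -90)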